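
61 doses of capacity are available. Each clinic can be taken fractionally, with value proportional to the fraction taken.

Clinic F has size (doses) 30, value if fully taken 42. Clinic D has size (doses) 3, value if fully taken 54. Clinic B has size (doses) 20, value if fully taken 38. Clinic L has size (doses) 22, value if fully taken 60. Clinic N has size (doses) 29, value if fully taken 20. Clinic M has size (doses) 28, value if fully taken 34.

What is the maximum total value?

Best value per unit of size first: Clinic D 54/3≈18, Clinic L 60/22≈2.73, Clinic B 38/20≈1.9, Clinic F 42/30≈1.4, Clinic M 34/28≈1.21, Clinic N 20/29≈0.69.
All 3 doses of Clinic D fit (value 54) → 58 remain.
Clinic L: take in full, 22 doses for value 60 → 36 left.
Clinic B: take in full, 20 doses for value 38 → 16 left.
Fill the last 16 doses with part of Clinic F: 16/30 of it earns 22.4.
Total value = 174.4.

174.4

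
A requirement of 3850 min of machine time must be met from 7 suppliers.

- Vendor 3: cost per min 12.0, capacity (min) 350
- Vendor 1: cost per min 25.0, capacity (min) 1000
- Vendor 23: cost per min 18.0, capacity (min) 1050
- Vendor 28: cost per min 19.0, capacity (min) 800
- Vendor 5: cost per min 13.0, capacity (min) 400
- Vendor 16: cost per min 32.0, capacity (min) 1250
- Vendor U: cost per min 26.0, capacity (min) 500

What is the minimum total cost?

Cheapest first:
Take 350 from Vendor 3 at 12.0 ; need 3500 more.
Take 400 from Vendor 5 at 13.0 ; need 3100 more.
Vendor 23 at 18.0: take all 1050 min ; 2050 still needed.
Take 800 from Vendor 28 at 19.0 ; need 1250 more.
Take 1000 from Vendor 1 at 25.0 ; need 250 more.
Vendor U at 26.0: take 250 of its 500 ; requirement met.
Vendor 16: unused.
Cost = 350×12.0 + 400×13.0 + 1050×18.0 + 800×19.0 + 1000×25.0 + 250×26.0 = 75000.

75000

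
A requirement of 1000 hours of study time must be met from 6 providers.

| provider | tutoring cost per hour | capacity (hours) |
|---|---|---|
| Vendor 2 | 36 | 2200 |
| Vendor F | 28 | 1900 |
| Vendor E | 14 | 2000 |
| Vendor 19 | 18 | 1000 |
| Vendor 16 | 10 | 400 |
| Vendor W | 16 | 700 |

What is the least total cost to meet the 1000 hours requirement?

Use providers in increasing cost order.
Vendor 16 (10): use full 400 — 600 hours to go.
Vendor E at 14: take 600 of its 2000 — requirement met.
Vendor W, Vendor 19, Vendor F, Vendor 2: unused.
Cost = 400×10 + 600×14 = 12400.

12400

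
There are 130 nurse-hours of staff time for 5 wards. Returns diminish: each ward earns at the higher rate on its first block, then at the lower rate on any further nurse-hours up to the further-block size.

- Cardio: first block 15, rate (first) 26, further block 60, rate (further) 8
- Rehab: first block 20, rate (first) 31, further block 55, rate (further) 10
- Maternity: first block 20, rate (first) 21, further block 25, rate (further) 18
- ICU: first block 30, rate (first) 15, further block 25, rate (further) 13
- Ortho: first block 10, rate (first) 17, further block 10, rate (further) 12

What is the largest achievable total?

Treat each block as its own option and order by rate: Rehab/T1 31 > Cardio/T1 26 > Maternity/T1 21 > Maternity/T2 18 > Ortho/T1 17 > ICU/T1 15 > ICU/T2 13 > Ortho/T2 12 > Rehab/T2 10 > Cardio/T2 8.
Rehab T1 at 31: fill all 20 — 110 left.
Fill Cardio T1 block (15 at 26) — 95 left.
Maternity T1 at 21: fill all 20 — 75 left.
Maternity/T2 (18): +25 — 50 left.
Ortho/T1 (17): +10 — 40 left.
ICU/T1 (15): +30 — 10 left.
10 remain; put them into ICU T2 at 13.
Total = 31×20 + 26×15 + 21×20 + 18×25 + 17×10 + 15×30 + 13×10 = 2630.

2630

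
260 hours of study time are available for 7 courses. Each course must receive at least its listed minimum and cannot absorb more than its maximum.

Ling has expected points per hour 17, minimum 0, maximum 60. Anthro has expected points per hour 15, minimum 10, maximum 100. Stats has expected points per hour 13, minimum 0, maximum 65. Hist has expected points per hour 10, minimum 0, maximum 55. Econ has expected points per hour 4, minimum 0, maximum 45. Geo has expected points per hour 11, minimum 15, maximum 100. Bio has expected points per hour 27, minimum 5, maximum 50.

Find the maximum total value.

4490

Meeting every minimum uses 0+10+0+0+0+15+5 = 30 hours, leaving 230.
Highest expected points per hour first: Bio 27 > Ling 17 > Anthro 15 > Stats 13 > Geo 11 > Hist 10 > Econ 4.
Bio: +45 to 50 (cap) → 185 left.
Ling takes 60 more to reach its cap of 60 → 125 left.
Anthro: +90 to 100 (cap) → 35 left.
Stats has room for 65 more but only 35 remain, so it gets 35.
Total = 17×60 + 15×100 + 13×35 + 11×15 + 27×50 = 4490.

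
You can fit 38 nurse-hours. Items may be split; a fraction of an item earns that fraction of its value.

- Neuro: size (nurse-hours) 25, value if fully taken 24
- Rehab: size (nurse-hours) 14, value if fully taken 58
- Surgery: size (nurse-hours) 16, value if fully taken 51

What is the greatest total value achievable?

116.68

Best value per unit of size first: Rehab 58/14≈4.14, Surgery 51/16≈3.19, Neuro 24/25≈0.96.
Take all of Rehab (14 nurse-hours, value 58) ; 24 nurse-hours left.
All 16 nurse-hours of Surgery fit (value 51) ; 8 remain.
Only 8 nurse-hours remain; take 8/25 of Neuro for value 24×8/25 = 7.68.
Total value = 116.68.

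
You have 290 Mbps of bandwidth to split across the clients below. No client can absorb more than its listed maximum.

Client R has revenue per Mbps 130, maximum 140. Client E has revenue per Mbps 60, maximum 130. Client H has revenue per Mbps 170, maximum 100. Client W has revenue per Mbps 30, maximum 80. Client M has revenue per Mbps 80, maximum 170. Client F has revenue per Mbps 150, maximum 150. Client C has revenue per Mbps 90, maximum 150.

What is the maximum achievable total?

44700

Order the clients by revenue per Mbps: Client H 170 > Client F 150 > Client R 130 > Client C 90 > Client M 80 > Client E 60 > Client W 30.
Client H: +100 to 100 (cap) ; 190 left.
Client F takes 150 to reach its cap of 150 ; 40 left.
Client R: +40 (room for 140) → 40. Pool exhausted.
Total = 130×40 + 170×100 + 150×150 = 44700.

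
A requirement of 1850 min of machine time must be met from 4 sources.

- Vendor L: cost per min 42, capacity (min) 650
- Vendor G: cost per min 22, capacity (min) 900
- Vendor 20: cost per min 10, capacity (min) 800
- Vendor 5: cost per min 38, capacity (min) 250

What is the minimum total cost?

Use sources in increasing cost order.
Vendor 20 at 10: take all 800 min → 1050 still needed.
Vendor G (22): use full 900 → 150 min to go.
Take 150 from Vendor 5 at 38 to finish.
Vendor L: unused.
Cost = 800×10 + 900×22 + 150×38 = 33500.

33500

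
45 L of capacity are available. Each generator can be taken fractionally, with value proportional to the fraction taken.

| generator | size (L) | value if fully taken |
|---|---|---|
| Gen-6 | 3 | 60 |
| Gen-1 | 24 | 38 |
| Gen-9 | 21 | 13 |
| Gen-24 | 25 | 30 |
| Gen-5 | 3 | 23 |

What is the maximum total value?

Rank by value-to-size ratio: Gen-6 60/3≈20, Gen-5 23/3≈7.67, Gen-1 38/24≈1.58, Gen-24 30/25≈1.2, Gen-9 13/21≈0.619.
Gen-6: take in full, 3 L for value 60 — 42 left.
Take all of Gen-5 (3 L, value 23) — 39 L left.
All 24 L of Gen-1 fit (value 38) — 15 remain.
15 L left: a 15/25 share of Gen-24 gives 30×15/25 = 18.
Total value = 139.

139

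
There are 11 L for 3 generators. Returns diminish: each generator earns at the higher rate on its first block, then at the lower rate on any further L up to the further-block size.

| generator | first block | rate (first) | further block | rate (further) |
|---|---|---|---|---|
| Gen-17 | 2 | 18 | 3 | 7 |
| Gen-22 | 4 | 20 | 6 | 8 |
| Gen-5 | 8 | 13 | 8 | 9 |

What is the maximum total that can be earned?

Treat each block as its own option and order by rate: Gen-22/tier1 20 > Gen-17/tier1 18 > Gen-5/tier1 13 > Gen-5/tier2 9 > Gen-22/tier2 8 > Gen-17/tier2 7.
Fill Gen-22 tier1 block (4 at 20) → 7 left.
Gen-17 tier1 at 18: fill all 2 → 5 left.
Gen-5/tier1: +5 of 8 at 13; pool empty.
Total = 20×4 + 18×2 + 13×5 = 181.

181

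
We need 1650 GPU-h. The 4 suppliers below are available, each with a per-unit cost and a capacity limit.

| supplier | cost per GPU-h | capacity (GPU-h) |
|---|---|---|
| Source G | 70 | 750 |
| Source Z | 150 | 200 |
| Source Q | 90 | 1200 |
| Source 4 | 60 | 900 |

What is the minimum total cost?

106500

Use suppliers in increasing cost order.
Source 4 (60): use full 900 ; 750 GPU-h to go.
Source G at 70: take all 750 GPU-h ; 0 still needed.
Source Q, Source Z: unused.
Cost = 900×60 + 750×70 = 106500.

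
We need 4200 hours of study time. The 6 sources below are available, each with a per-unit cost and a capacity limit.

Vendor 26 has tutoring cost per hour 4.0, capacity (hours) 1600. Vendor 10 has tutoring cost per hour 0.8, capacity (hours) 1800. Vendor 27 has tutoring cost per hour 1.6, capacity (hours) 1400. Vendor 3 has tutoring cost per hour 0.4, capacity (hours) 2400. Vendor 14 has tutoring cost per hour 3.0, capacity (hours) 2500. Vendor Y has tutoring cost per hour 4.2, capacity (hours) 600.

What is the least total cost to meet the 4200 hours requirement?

Cheapest first:
Vendor 3 at 0.4: take all 2400 hours — 1800 still needed.
Vendor 10 at 0.8: take all 1800 hours — 0 still needed.
Vendor 27, Vendor 14, Vendor 26, Vendor Y: unused.
Cost = 2400×0.4 + 1800×0.8 = 2400.

2400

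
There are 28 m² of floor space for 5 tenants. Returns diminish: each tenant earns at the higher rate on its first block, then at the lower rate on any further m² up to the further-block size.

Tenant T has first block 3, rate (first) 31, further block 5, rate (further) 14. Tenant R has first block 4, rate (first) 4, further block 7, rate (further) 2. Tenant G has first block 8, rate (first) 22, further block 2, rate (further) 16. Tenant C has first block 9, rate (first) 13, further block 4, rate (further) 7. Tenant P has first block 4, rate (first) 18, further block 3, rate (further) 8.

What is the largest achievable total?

Rank every tier by rate: Tenant T/tier1 31 > Tenant G/tier1 22 > Tenant P/tier1 18 > Tenant G/tier2 16 > Tenant T/tier2 14 > Tenant C/tier1 13 > Tenant P/tier2 8 > Tenant C/tier2 7 > Tenant R/tier1 4 > Tenant R/tier2 2.
Tenant T/tier1 (31): +3 → 25 left.
Fill Tenant G tier1 block (8 at 22) → 17 left.
Tenant P/tier1 (18): +4 → 13 left.
Tenant G/tier2 (16): +2 → 11 left.
Tenant T/tier2 (14): +5 → 6 left.
6 remain; put them into Tenant C tier1 at 13.
Total = 31×3 + 22×8 + 18×4 + 16×2 + 14×5 + 13×6 = 521.

521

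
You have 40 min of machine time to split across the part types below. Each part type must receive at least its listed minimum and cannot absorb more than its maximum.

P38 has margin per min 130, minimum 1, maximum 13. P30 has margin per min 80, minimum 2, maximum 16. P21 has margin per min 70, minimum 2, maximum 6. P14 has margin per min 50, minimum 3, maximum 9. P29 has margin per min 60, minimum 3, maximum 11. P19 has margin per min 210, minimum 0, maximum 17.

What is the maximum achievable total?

5890

Meeting every minimum uses 1+2+2+3+3+0 = 11 min, leaving 29.
Rank by margin per min: P19 210 > P38 130 > P30 80 > P21 70 > P29 60 > P14 50.
Give P19 17 more to hit its cap of 17 ; 12 left.
P38: +12 to 13 (cap) ; 0 left.
Total = 130×13 + 80×2 + 70×2 + 50×3 + 60×3 + 210×17 = 5890.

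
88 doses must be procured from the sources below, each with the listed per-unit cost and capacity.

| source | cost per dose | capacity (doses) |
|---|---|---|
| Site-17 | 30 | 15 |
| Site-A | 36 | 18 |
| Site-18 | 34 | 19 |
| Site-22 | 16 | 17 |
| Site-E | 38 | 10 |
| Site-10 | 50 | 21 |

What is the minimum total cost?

Use sources in increasing cost order.
Take 17 from Site-22 at 16 — need 71 more.
Take 15 from Site-17 at 30 — need 56 more.
Take 19 from Site-18 at 34 — need 37 more.
Site-A (36): use full 18 — 19 doses to go.
Site-E at 38: take all 10 doses — 9 still needed.
Site-10 (50): take the remaining 9 — done.
Cost = 17×16 + 15×30 + 19×34 + 18×36 + 10×38 + 9×50 = 2846.

2846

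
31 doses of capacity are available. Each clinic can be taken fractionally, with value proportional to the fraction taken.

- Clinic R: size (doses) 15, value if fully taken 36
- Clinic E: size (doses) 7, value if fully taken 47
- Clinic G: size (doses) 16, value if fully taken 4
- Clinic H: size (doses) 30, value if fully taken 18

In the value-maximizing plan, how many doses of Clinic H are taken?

9

Rank by value-to-size ratio: Clinic E 47/7≈6.71, Clinic R 36/15≈2.4, Clinic H 18/30≈0.6, Clinic G 4/16≈0.25.
Take all of Clinic E (7 doses, value 47) — 24 doses left.
Clinic R: take in full, 15 doses for value 36 — 9 left.
Only 9 doses remain; take 9/30 of Clinic H for value 18×9/30 = 5.4.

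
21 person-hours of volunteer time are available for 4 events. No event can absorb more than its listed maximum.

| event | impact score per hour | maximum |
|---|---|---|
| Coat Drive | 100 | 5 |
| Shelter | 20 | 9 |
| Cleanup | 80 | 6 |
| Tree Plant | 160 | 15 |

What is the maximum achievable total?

Rank by impact score per hour: Tree Plant 160 > Coat Drive 100 > Cleanup 80 > Shelter 20.
Tree Plant: +15 to 15 (cap) — 6 left.
Give Coat Drive 5 to hit its cap of 5 — 1 left.
Only 1 left; Cleanup takes them to reach 1.
Total = 100×5 + 80×1 + 160×15 = 2980.

2980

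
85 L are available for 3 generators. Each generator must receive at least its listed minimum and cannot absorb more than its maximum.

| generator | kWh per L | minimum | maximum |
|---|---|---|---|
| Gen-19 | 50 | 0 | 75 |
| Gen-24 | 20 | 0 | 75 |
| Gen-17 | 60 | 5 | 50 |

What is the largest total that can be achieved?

Meeting every minimum uses 0+0+5 = 5 L, leaving 80.
Order the generators by kWh per L: Gen-17 60 > Gen-19 50 > Gen-24 20.
Give Gen-17 45 more to hit its cap of 50 — 35 left.
Only 35 left; Gen-19 takes them to reach 35.
Total = 50×35 + 60×50 = 4750.

4750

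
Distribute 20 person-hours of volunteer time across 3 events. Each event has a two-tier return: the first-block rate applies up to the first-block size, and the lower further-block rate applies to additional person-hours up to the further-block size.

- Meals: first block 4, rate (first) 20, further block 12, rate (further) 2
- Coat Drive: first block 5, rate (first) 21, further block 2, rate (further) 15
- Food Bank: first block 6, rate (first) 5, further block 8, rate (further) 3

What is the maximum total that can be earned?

Rank every tier by rate: Coat Drive/tier1 21 > Meals/tier1 20 > Coat Drive/tier2 15 > Food Bank/tier1 5 > Food Bank/tier2 3 > Meals/tier2 2.
Coat Drive tier1 at 21: fill all 5 → 15 left.
Meals tier1 at 20: fill all 4 → 11 left.
Coat Drive/tier2 (15): +2 → 9 left.
Food Bank tier1 at 5: fill all 6 → 3 left.
3 remain; put them into Food Bank tier2 at 3.
Total = 21×5 + 20×4 + 15×2 + 5×6 + 3×3 = 254.

254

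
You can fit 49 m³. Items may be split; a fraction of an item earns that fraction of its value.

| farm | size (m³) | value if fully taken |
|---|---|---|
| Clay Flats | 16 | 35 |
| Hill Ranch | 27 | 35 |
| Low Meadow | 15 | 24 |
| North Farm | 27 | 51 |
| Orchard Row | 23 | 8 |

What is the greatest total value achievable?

95.6

Rank by value-to-size ratio: Clay Flats 35/16≈2.19, North Farm 51/27≈1.89, Low Meadow 24/15≈1.6, Hill Ranch 35/27≈1.3, Orchard Row 8/23≈0.348.
All 16 m³ of Clay Flats fit (value 35) → 33 remain.
Take all of North Farm (27 m³, value 51) → 6 m³ left.
Only 6 m³ remain; take 6/15 of Low Meadow for value 24×6/15 = 9.6.
Total value = 95.6.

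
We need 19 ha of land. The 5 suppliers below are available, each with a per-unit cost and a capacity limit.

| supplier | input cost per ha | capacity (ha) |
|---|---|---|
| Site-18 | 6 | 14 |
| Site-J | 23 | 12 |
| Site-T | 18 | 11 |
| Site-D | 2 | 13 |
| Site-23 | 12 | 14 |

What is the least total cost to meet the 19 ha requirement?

Cheapest first:
Site-D at 2: take all 13 ha ; 6 still needed.
Take 6 from Site-18 at 6 to finish.
Site-23, Site-T, Site-J: unused.
Cost = 13×2 + 6×6 = 62.

62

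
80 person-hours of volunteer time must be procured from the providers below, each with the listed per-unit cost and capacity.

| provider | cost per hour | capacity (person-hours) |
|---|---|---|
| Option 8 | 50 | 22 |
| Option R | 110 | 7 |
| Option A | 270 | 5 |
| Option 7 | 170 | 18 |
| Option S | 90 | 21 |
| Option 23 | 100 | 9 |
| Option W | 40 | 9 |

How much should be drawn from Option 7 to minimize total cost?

Fill from the cheapest provider first.
Option W at 40: take all 9 person-hours → 71 still needed.
Option 8 (50): use full 22 → 49 person-hours to go.
Take 21 from Option S at 90 → need 28 more.
Option 23 (100): use full 9 → 19 person-hours to go.
Option R at 110: take all 7 person-hours → 12 still needed.
Take 12 from Option 7 at 170 to finish.
Option A: unused.

12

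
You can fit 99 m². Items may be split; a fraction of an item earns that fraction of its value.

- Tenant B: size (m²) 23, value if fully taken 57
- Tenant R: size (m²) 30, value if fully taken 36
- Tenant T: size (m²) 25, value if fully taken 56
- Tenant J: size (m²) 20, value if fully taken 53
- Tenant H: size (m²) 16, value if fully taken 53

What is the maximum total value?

Sort by value density: Tenant H 53/16≈3.31, Tenant J 53/20≈2.65, Tenant B 57/23≈2.48, Tenant T 56/25≈2.24, Tenant R 36/30≈1.2.
All 16 m² of Tenant H fit (value 53) → 83 remain.
Take all of Tenant J (20 m², value 53) → 63 m² left.
Tenant B: take in full, 23 m² for value 57 → 40 left.
Tenant T: take in full, 25 m² for value 56 → 15 left.
Only 15 m² remain; take 15/30 of Tenant R for value 36×15/30 = 18.
Total value = 237.

237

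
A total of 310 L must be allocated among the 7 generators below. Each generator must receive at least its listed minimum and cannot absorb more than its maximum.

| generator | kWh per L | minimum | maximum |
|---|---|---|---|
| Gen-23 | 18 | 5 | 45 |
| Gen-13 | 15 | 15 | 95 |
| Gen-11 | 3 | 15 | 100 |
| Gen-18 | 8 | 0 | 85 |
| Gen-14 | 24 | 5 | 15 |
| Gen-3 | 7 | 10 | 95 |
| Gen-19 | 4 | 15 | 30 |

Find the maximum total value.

Meeting every minimum uses 5+15+15+0+5+10+15 = 65 L, leaving 245.
Highest kWh per L first: Gen-14 24 > Gen-23 18 > Gen-13 15 > Gen-18 8 > Gen-3 7 > Gen-19 4 > Gen-11 3.
Give Gen-14 10 more to hit its cap of 15 ; 235 left.
Gen-23 takes 40 more to reach its cap of 45 ; 195 left.
Gen-13 takes 80 more to reach its cap of 95 ; 115 left.
Gen-18 takes 85 more to reach its cap of 85 ; 30 left.
Only 30 left; Gen-3 takes them to reach 40.
Total = 18×45 + 15×95 + 3×15 + 8×85 + 24×15 + 7×40 + 4×15 = 3660.

3660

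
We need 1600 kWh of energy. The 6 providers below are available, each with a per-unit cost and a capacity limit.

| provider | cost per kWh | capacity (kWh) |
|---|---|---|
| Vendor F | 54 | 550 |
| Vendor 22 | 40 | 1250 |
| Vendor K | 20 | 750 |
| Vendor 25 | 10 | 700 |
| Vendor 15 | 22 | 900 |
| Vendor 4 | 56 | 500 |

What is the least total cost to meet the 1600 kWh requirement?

Use providers in increasing cost order.
Vendor 25 (10): use full 700 ; 900 kWh to go.
Take 750 from Vendor K at 20 ; need 150 more.
Take 150 from Vendor 15 at 22 to finish.
Vendor 22, Vendor F, Vendor 4: unused.
Cost = 700×10 + 750×20 + 150×22 = 25300.

25300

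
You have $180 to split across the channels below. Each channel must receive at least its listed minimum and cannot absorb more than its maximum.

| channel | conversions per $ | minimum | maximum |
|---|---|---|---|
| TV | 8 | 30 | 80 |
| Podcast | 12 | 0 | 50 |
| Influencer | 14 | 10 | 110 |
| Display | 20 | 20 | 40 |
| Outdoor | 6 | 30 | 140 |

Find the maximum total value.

2340

Meeting every minimum uses 30+0+10+20+30 = 90 $, leaving 90.
Order the channels by conversions per $: Display 20 > Influencer 14 > Podcast 12 > TV 8 > Outdoor 6.
Display takes 20 more to reach its cap of 40 → 70 left.
Only 70 left; Influencer takes them to reach 80.
Total = 8×30 + 14×80 + 20×40 + 6×30 = 2340.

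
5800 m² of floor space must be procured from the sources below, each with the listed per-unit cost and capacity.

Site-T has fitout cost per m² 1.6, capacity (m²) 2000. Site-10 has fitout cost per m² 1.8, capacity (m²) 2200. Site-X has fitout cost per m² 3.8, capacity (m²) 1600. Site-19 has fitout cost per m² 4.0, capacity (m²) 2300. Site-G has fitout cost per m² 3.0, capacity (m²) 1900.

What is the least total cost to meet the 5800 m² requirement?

Fill from the cheapest source first.
Site-T (1.6): use full 2000 — 3800 m² to go.
Take 2200 from Site-10 at 1.8 — need 1600 more.
Site-G at 3.0: take 1600 of its 1900 — requirement met.
Site-X, Site-19: unused.
Cost = 2000×1.6 + 2200×1.8 + 1600×3.0 = 11960.

11960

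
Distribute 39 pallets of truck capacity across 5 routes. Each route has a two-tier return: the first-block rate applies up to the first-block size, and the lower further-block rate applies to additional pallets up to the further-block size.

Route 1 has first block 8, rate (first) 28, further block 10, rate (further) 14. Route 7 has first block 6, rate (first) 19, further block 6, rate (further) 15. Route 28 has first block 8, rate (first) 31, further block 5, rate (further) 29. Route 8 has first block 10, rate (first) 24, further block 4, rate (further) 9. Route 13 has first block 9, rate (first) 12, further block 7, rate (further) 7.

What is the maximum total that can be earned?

1001

Rank every tier by rate: Route 28/tier1 31 > Route 28/tier2 29 > Route 1/tier1 28 > Route 8/tier1 24 > Route 7/tier1 19 > Route 7/tier2 15 > Route 1/tier2 14 > Route 13/tier1 12 > Route 8/tier2 9 > Route 13/tier2 7.
Route 28 tier1 at 31: fill all 8 — 31 left.
Route 28 tier2 at 29: fill all 5 — 26 left.
Route 1 tier1 at 28: fill all 8 — 18 left.
Route 8 tier1 at 24: fill all 10 — 8 left.
Route 7 tier1 at 19: fill all 6 — 2 left.
Route 7 tier2 at 15: only 2 left, fill 2.
Total = 31×8 + 29×5 + 28×8 + 24×10 + 19×6 + 15×2 = 1001.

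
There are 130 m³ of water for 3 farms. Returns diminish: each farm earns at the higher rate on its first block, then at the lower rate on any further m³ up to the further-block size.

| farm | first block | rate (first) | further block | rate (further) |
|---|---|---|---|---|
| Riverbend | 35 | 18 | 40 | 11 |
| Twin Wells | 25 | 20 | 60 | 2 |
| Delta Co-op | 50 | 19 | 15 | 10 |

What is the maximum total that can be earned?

Treat each block as its own option and order by rate: Twin Wells/T1 20 > Delta Co-op/T1 19 > Riverbend/T1 18 > Riverbend/T2 11 > Delta Co-op/T2 10 > Twin Wells/T2 2.
Twin Wells/T1 (20): +25 → 105 left.
Delta Co-op T1 at 19: fill all 50 → 55 left.
Riverbend/T1 (18): +35 → 20 left.
20 remain; put them into Riverbend T2 at 11.
Total = 20×25 + 19×50 + 18×35 + 11×20 = 2300.

2300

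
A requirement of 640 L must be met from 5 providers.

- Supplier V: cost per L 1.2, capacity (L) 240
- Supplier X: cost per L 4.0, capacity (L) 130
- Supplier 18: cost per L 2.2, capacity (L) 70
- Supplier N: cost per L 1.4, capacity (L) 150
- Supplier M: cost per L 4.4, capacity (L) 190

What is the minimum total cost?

Fill from the cheapest provider first.
Take 240 from Supplier V at 1.2 — need 400 more.
Supplier N at 1.4: take all 150 L — 250 still needed.
Supplier 18 at 2.2: take all 70 L — 180 still needed.
Supplier X (4.0): use full 130 — 50 L to go.
Supplier M at 4.4: take 50 of its 190 — requirement met.
Cost = 240×1.2 + 150×1.4 + 70×2.2 + 130×4.0 + 50×4.4 = 1392.

1392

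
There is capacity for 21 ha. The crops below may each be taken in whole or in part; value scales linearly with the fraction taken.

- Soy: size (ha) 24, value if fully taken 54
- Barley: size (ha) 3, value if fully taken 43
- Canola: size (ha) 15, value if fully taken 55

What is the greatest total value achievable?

Sort by value density: Barley 43/3≈14.3, Canola 55/15≈3.67, Soy 54/24≈2.25.
Barley: take in full, 3 ha for value 43 ; 18 left.
Take all of Canola (15 ha, value 55) ; 3 ha left.
Only 3 ha remain; take 3/24 of Soy for value 54×3/24 = 6.75.
Total value = 104.75.

104.75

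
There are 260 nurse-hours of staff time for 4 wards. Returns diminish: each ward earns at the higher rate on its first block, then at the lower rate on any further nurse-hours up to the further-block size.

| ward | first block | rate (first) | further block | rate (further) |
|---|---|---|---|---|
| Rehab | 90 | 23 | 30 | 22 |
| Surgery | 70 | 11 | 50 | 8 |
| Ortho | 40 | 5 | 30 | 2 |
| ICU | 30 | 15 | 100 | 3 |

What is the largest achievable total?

Order all 8 blocks by rate: Rehab/first 23 > Rehab/second 22 > ICU/first 15 > Surgery/first 11 > Surgery/second 8 > Ortho/first 5 > ICU/second 3 > Ortho/second 2.
Rehab/first (23): +90 ; 170 left.
Fill Rehab second block (30 at 22) ; 140 left.
Fill ICU first block (30 at 15) ; 110 left.
Fill Surgery first block (70 at 11) ; 40 left.
40 remain; put them into Surgery second at 8.
Total = 23×90 + 22×30 + 15×30 + 11×70 + 8×40 = 4270.

4270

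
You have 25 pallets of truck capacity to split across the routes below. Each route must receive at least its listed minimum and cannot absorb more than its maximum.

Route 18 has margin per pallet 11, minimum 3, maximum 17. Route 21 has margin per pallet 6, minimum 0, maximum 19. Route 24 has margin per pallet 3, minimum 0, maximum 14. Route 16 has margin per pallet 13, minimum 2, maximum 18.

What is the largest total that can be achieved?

311

Meeting every minimum uses 3+0+0+2 = 5 pallets, leaving 20.
Rank by margin per pallet: Route 16 13 > Route 18 11 > Route 21 6 > Route 24 3.
Give Route 16 16 more to hit its cap of 18 ; 4 left.
Route 18: +4 (room for 14) → 7. Pool exhausted.
Total = 11×7 + 13×18 = 311.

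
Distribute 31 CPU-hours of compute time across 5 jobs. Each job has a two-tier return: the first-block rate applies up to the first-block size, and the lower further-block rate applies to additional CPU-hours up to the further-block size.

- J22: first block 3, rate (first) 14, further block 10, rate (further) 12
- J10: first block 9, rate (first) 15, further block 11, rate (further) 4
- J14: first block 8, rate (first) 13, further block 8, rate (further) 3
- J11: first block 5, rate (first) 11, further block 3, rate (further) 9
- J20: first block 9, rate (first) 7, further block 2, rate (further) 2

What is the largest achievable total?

Treat each block as its own option and order by rate: J10/first 15 > J22/first 14 > J14/first 13 > J22/second 12 > J11/first 11 > J11/second 9 > J20/first 7 > J10/second 4 > J14/second 3 > J20/second 2.
J10 first at 15: fill all 9 → 22 left.
J22 first at 14: fill all 3 → 19 left.
J14/first (13): +8 → 11 left.
J22/second (12): +10 → 1 left.
1 remain; put them into J11 first at 11.
Total = 15×9 + 14×3 + 13×8 + 12×10 + 11×1 = 412.

412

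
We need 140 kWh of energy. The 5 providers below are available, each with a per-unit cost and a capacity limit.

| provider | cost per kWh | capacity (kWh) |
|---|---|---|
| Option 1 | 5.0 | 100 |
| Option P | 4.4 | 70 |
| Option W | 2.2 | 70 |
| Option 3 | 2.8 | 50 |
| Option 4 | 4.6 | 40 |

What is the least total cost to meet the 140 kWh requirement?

382

Fill from the cheapest provider first.
Take 70 from Option W at 2.2 ; need 70 more.
Option 3 at 2.8: take all 50 kWh ; 20 still needed.
Option P (4.4): take the remaining 20 ; done.
Option 4, Option 1: unused.
Cost = 70×2.2 + 50×2.8 + 20×4.4 = 382.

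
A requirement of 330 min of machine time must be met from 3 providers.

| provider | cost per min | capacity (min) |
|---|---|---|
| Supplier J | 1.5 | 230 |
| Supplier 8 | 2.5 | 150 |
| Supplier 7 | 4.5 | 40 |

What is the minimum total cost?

595

Fill from the cheapest provider first.
Take 230 from Supplier J at 1.5 — need 100 more.
Supplier 8 (2.5): take the remaining 100 — done.
Supplier 7: unused.
Cost = 230×1.5 + 100×2.5 = 595.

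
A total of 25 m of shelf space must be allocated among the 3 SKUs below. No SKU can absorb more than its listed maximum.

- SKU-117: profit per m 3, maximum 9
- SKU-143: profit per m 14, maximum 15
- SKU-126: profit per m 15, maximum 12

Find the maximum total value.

362

Highest profit per m first: SKU-126 15 > SKU-143 14 > SKU-117 3.
SKU-126: +12 to 12 (cap) — 13 left.
SKU-143 has room for 15 but only 13 remain, so it gets 13.
Total = 14×13 + 15×12 = 362.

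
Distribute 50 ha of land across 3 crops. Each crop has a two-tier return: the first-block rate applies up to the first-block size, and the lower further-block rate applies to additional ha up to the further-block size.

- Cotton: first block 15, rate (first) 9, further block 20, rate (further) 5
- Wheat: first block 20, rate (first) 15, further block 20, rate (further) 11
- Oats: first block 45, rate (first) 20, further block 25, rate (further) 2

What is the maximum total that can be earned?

Rank every tier by rate: Oats/tier1 20 > Wheat/tier1 15 > Wheat/tier2 11 > Cotton/tier1 9 > Cotton/tier2 5 > Oats/tier2 2.
Oats tier1 at 20: fill all 45 → 5 left.
Wheat tier1 at 15: only 5 left, fill 5.
Total = 20×45 + 15×5 = 975.

975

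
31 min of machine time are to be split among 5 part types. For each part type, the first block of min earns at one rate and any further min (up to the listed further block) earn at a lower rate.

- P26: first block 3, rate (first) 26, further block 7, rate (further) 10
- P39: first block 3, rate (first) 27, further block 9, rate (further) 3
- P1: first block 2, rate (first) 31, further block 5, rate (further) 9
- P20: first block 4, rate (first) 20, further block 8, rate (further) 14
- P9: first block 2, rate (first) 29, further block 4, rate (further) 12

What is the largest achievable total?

Order all 10 blocks by rate: P1/tier1 31 > P9/tier1 29 > P39/tier1 27 > P26/tier1 26 > P20/tier1 20 > P20/tier2 14 > P9/tier2 12 > P26/tier2 10 > P1/tier2 9 > P39/tier2 3.
P1/tier1 (31): +2 — 29 left.
P9 tier1 at 29: fill all 2 — 27 left.
P39 tier1 at 27: fill all 3 — 24 left.
P26/tier1 (26): +3 — 21 left.
P20/tier1 (20): +4 — 17 left.
Fill P20 tier2 block (8 at 14) — 9 left.
P9 tier2 at 12: fill all 4 — 5 left.
P26 tier2 at 10: only 5 left, fill 5.
Total = 31×2 + 29×2 + 27×3 + 26×3 + 20×4 + 14×8 + 12×4 + 10×5 = 569.

569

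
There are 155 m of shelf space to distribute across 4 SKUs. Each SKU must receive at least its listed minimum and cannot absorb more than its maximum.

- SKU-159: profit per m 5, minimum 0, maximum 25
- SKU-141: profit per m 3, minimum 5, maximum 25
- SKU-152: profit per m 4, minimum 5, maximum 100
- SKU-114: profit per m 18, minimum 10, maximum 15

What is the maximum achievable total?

840

Meeting every minimum uses 0+5+5+10 = 20 m, leaving 135.
Order the SKUs by profit per m: SKU-114 18 > SKU-159 5 > SKU-152 4 > SKU-141 3.
SKU-114 takes 5 more to reach its cap of 15 — 130 left.
Give SKU-159 25 more to hit its cap of 25 — 105 left.
SKU-152 takes 95 more to reach its cap of 100 — 10 left.
SKU-141: +10 (room for 20) → 15. Pool exhausted.
Total = 5×25 + 3×15 + 4×100 + 18×15 = 840.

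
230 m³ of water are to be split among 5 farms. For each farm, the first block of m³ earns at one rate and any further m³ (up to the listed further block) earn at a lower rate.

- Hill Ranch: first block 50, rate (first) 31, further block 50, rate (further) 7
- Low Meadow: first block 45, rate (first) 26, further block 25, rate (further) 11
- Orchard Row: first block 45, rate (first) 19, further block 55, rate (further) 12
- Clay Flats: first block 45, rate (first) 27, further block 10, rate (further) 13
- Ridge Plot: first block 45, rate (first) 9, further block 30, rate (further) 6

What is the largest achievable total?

5340

Order all 10 blocks by rate: Hill Ranch/first 31 > Clay Flats/first 27 > Low Meadow/first 26 > Orchard Row/first 19 > Clay Flats/second 13 > Orchard Row/second 12 > Low Meadow/second 11 > Ridge Plot/first 9 > Hill Ranch/second 7 > Ridge Plot/second 6.
Hill Ranch/first (31): +50 — 180 left.
Clay Flats first at 27: fill all 45 — 135 left.
Low Meadow first at 26: fill all 45 — 90 left.
Orchard Row first at 19: fill all 45 — 45 left.
Clay Flats/second (13): +10 — 35 left.
35 remain; put them into Orchard Row second at 12.
Total = 31×50 + 27×45 + 26×45 + 19×45 + 13×10 + 12×35 = 5340.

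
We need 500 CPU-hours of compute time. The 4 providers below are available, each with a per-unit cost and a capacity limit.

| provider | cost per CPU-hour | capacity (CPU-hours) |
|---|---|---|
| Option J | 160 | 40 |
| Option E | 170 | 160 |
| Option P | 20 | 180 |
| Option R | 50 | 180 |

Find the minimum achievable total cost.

36000

Cheapest first:
Option P at 20: take all 180 CPU-hours → 320 still needed.
Option R (50): use full 180 → 140 CPU-hours to go.
Take 40 from Option J at 160 → need 100 more.
Option E (170): take the remaining 100 → done.
Cost = 180×20 + 180×50 + 40×160 + 100×170 = 36000.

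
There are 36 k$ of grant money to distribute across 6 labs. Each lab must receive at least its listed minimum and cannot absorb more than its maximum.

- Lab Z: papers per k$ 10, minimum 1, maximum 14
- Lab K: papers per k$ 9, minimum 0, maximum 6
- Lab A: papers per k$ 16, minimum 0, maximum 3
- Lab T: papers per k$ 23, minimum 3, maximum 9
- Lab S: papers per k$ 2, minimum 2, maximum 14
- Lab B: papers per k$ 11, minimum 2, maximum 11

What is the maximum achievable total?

490

Meeting every minimum uses 1+0+0+3+2+2 = 8 k$, leaving 28.
Highest papers per k$ first: Lab T 23 > Lab A 16 > Lab B 11 > Lab Z 10 > Lab K 9 > Lab S 2.
Lab T takes 6 more to reach its cap of 9 — 22 left.
Give Lab A 3 more to hit its cap of 3 — 19 left.
Give Lab B 9 more to hit its cap of 11 — 10 left.
Only 10 left; Lab Z takes them to reach 11.
Total = 10×11 + 16×3 + 23×9 + 2×2 + 11×11 = 490.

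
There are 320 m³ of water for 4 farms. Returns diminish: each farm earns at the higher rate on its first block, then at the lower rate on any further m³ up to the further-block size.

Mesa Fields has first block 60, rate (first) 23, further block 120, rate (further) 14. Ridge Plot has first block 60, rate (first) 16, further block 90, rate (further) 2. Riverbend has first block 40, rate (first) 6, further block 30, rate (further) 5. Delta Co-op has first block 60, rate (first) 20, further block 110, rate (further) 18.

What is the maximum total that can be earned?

Rank every tier by rate: Mesa Fields/T1 23 > Delta Co-op/T1 20 > Delta Co-op/T2 18 > Ridge Plot/T1 16 > Mesa Fields/T2 14 > Riverbend/T1 6 > Riverbend/T2 5 > Ridge Plot/T2 2.
Fill Mesa Fields T1 block (60 at 23) — 260 left.
Delta Co-op/T1 (20): +60 — 200 left.
Delta Co-op/T2 (18): +110 — 90 left.
Fill Ridge Plot T1 block (60 at 16) — 30 left.
Mesa Fields/T2: +30 of 120 at 14; pool empty.
Total = 23×60 + 20×60 + 18×110 + 16×60 + 14×30 = 5940.

5940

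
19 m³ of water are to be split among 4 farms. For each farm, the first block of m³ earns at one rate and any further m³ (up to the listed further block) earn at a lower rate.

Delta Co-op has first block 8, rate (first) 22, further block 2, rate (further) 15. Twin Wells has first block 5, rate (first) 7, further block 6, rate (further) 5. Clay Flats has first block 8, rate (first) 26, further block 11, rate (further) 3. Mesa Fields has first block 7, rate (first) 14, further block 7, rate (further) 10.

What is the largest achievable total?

428

Order all 8 blocks by rate: Clay Flats/T1 26 > Delta Co-op/T1 22 > Delta Co-op/T2 15 > Mesa Fields/T1 14 > Mesa Fields/T2 10 > Twin Wells/T1 7 > Twin Wells/T2 5 > Clay Flats/T2 3.
Clay Flats T1 at 26: fill all 8 — 11 left.
Fill Delta Co-op T1 block (8 at 22) — 3 left.
Fill Delta Co-op T2 block (2 at 15) — 1 left.
1 remain; put them into Mesa Fields T1 at 14.
Total = 26×8 + 22×8 + 15×2 + 14×1 = 428.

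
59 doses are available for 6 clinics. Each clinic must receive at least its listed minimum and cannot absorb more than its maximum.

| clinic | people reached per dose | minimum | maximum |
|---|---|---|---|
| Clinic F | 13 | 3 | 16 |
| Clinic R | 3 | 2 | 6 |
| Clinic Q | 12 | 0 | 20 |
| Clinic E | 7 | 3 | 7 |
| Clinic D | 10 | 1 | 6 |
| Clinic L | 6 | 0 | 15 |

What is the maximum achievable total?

611

Meeting every minimum uses 3+2+0+3+1+0 = 9 doses, leaving 50.
Order the clinics by people reached per dose: Clinic F 13 > Clinic Q 12 > Clinic D 10 > Clinic E 7 > Clinic L 6 > Clinic R 3.
Give Clinic F 13 more to hit its cap of 16 → 37 left.
Give Clinic Q 20 more to hit its cap of 20 → 17 left.
Clinic D takes 5 more to reach its cap of 6 → 12 left.
Clinic E: +4 to 7 (cap) → 8 left.
Only 8 left; Clinic L takes them to reach 8.
Total = 13×16 + 3×2 + 12×20 + 7×7 + 10×6 + 6×8 = 611.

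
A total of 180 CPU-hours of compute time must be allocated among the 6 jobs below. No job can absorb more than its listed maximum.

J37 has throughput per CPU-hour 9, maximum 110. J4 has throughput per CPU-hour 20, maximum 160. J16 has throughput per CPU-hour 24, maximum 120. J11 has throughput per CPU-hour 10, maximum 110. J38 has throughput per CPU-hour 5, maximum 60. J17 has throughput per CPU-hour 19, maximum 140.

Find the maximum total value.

Order the jobs by throughput per CPU-hour: J16 24 > J4 20 > J17 19 > J11 10 > J37 9 > J38 5.
J16 takes 120 to reach its cap of 120 → 60 left.
J4 has room for 160 but only 60 remain, so it gets 60.
Total = 20×60 + 24×120 = 4080.

4080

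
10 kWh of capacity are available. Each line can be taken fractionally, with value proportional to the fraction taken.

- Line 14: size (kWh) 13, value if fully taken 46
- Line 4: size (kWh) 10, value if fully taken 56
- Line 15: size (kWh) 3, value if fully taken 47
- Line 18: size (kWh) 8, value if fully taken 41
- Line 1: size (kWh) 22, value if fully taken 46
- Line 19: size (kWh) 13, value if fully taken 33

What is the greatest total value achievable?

86.2

Sort by value density: Line 15 47/3≈15.7, Line 4 56/10≈5.6, Line 18 41/8≈5.12, Line 14 46/13≈3.54, Line 19 33/13≈2.54, Line 1 46/22≈2.09.
Line 15: take in full, 3 kWh for value 47 ; 7 left.
Only 7 kWh remain; take 7/10 of Line 4 for value 56×7/10 = 39.2.
Total value = 86.2.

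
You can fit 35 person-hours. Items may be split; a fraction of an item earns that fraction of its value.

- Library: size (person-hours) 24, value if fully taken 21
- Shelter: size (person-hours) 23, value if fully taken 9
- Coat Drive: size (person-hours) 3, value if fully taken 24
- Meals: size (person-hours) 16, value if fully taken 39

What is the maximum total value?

Rank by value-to-size ratio: Coat Drive 24/3≈8, Meals 39/16≈2.44, Library 21/24≈0.875, Shelter 9/23≈0.391.
All 3 person-hours of Coat Drive fit (value 24) — 32 remain.
Take all of Meals (16 person-hours, value 39) — 16 person-hours left.
16 person-hours left: a 16/24 share of Library gives 21×16/24 = 14.
Total value = 77.

77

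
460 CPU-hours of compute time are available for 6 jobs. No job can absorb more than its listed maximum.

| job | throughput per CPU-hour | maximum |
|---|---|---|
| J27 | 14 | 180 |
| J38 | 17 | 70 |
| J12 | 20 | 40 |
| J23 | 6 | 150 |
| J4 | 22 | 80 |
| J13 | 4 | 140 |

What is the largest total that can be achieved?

6810

Rank by throughput per CPU-hour: J4 22 > J12 20 > J38 17 > J27 14 > J23 6 > J13 4.
J4: +80 to 80 (cap) → 380 left.
J12: +40 to 40 (cap) → 340 left.
J38: +70 to 70 (cap) → 270 left.
Give J27 180 to hit its cap of 180 → 90 left.
J23: +90 (room for 150) → 90. Pool exhausted.
Total = 14×180 + 17×70 + 20×40 + 6×90 + 22×80 = 6810.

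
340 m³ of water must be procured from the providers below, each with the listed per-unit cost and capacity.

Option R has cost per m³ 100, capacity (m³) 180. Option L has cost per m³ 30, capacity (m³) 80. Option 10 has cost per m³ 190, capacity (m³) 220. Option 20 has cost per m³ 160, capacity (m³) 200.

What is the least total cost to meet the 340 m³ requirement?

33200

Fill from the cheapest provider first.
Take 80 from Option L at 30 — need 260 more.
Option R at 100: take all 180 m³ — 80 still needed.
Take 80 from Option 20 at 160 to finish.
Option 10: unused.
Cost = 80×30 + 180×100 + 80×160 = 33200.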